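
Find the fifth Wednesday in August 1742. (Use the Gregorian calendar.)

August 29, 1742

August 1, 1742 is a Wednesday.
The first Wednesday is therefore August 1 (same day).
The fifth Wednesday is 1 + 4×7 = August 29.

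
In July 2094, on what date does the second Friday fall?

July 9, 2094

July 1, 2094 is a Thursday.
The first Friday is therefore July 2 (1 days later).
The second Friday is 2 + 1×7 = July 9.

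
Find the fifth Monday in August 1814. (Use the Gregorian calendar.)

August 29, 1814

August 1, 1814 is a Monday.
The first Monday is therefore August 1 (same day).
The fifth Monday is 1 + 4×7 = August 29.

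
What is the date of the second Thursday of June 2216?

June 13, 2216

June 1, 2216 is a Saturday.
The first Thursday is therefore June 6 (5 days later).
The second Thursday is 6 + 1×7 = June 13.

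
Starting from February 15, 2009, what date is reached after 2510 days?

December 31, 2015

+365 (one year) → Feb 15, 2010 (2145 left).
+365 (one year) → Feb 15, 2011 (1780 left).
+365 (one year) → Feb 15, 2012 (1415 left).
+366 (one year; includes Feb 29, 2012) → Feb 15, 2013 (1049 left).
+365 (one year) → Feb 15, 2014 (684 left).
+365 (one year) → Feb 15, 2015 (319 left).
Feb has 28 days: +14 → Mar 1, 2015 (305 left).
Mar has 31 days: +31 → Apr 1, 2015 (274 left).
Apr has 30 days: +30 → May 1, 2015 (244 left).
May has 31 days: +31 → Jun 1, 2015 (213 left).
Jun has 30 days: +30 → Jul 1, 2015 (183 left).
Jul has 31 days: +31 → Aug 1, 2015 (152 left).
Aug has 31 days: +31 → Sep 1, 2015 (121 left).
Sep has 30 days: +30 → Oct 1, 2015 (91 left).
Oct has 31 days: +31 → Nov 1, 2015 (60 left).
Nov has 30 days: +30 → Dec 1, 2015 (30 left).
+30 → Dec 31, 2015.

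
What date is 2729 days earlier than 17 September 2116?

March 29, 2109

−366 (one year; includes Feb 29, 2116) → Sep 17, 2115 (2363 left).
−365 (one year) → Sep 17, 2114 (1998 left).
−365 (one year) → Sep 17, 2113 (1633 left).
−365 (one year) → Sep 17, 2112 (1268 left).
−366 (one year; includes Feb 29, 2112) → Sep 17, 2111 (902 left).
−365 (one year) → Sep 17, 2110 (537 left).
−365 (one year) → Sep 17, 2109 (172 left).
−17 → Aug 31, 2109 (end of Aug, 31 days; 155 left).
−31 → Jul 31, 2109 (end of Jul, 31 days; 124 left).
−31 → Jun 30, 2109 (end of Jun, 30 days; 93 left).
−30 → May 31, 2109 (end of May, 31 days; 63 left).
−31 → Apr 30, 2109 (end of Apr, 30 days; 32 left).
−30 → Mar 31, 2109 (end of Mar, 31 days; 2 left).
−2 → Mar 29, 2109.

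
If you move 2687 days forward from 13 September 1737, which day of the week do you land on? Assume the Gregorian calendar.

Sep 13, 1737 is a Friday.
2687 mod 7 = 6, so 2687 days after a Friday is Friday + 6 = Thursday.

Thursday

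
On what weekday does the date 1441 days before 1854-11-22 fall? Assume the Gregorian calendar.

First find the weekday of Nov 22, 1854. Doomsday rule: the anchor day for the 1800s is Friday. For year 54: 54÷12 = 4 r 6, and 6÷4 = 1, so 4+6+1 = 11.
Friday + 11 ≡ Tuesday — that's 1854's doomsday.
In November the doomsday date is Nov 7.
Nov 22 is 15 days after Nov 7; 15 mod 7 = 1, so Tuesday + 1 = Wednesday.
1441 mod 7 = 6, so 1441 days before a Wednesday is Wednesday − 6 = Thursday.

Thursday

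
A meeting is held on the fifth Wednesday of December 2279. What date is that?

December 1, 2279 is a Monday.
The first Wednesday is therefore December 3 (2 days later).
The fifth Wednesday is 3 + 4×7 = December 31.

December 31, 2279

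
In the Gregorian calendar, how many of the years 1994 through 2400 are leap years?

Multiples of 4 in [1994,2400]: 102.
Of those, multiples of 100: 5 (not leap unless ÷400).
Multiples of 400: 2.
Leap years = 102 − 5 + 2 = 99.

99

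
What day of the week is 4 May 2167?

January 1, 2167 is a Thursday.
Jan 1, 2167 → Feb 1, 2167: 31 days (January has 31).
Feb 1, 2167 → Mar 1, 2167: 28 days (February has 28).
Mar 1, 2167 → Apr 1, 2167: 31 days (March has 31).
Apr 1, 2167 → May 1, 2167: 30 days (April has 30).
May 1, 2167 → May 4, 2167: 3 days.
Total: 123 days.
123 mod 7 = 4, so Thursday + 4 = Monday.

Monday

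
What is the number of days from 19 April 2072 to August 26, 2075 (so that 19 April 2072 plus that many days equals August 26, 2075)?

Apr 19, 2072 → Apr 19, 2073: 365 days.
Apr 19, 2073 → Apr 19, 2074: 365 days.
Apr 19, 2074 → Apr 19, 2075: 365 days.
Apr 19, 2075 → May 19, 2075: 30 days (April has 30).
May 19, 2075 → Jun 19, 2075: 31 days (May has 31).
Jun 19, 2075 → Jul 19, 2075: 30 days (June has 30).
Jul 19, 2075 → Aug 19, 2075: 31 days (July has 31).
Aug 19, 2075 → Aug 26, 2075: 7 days.
Total: 1224 days.

1224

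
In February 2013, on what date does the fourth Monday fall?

February 1, 2013 is a Friday.
The first Monday is therefore February 4 (3 days later).
The fourth Monday is 4 + 3×7 = February 25.

February 25, 2013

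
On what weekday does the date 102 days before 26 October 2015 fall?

Thursday

First find the weekday of Oct 26, 2015. Doomsday rule: the anchor day for the 2000s is Tuesday. For year 15: 15÷12 = 1 r 3, and 3÷4 = 0, so 1+3+0 = 4.
Tuesday + 4 ≡ Saturday — that's 2015's doomsday.
In October the doomsday date is Oct 10.
Oct 26 is 16 days after Oct 10; 16 mod 7 = 2, so Saturday + 2 = Monday.
102 mod 7 = 4, so 102 days before a Monday is Monday − 4 = Thursday.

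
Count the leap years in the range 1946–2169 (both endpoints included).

55

Multiples of 4 in [1946,2169]: 56.
Of those, multiples of 100: 2 (not leap unless ÷400).
Multiples of 400: 1.
Leap years = 56 − 2 + 1 = 55.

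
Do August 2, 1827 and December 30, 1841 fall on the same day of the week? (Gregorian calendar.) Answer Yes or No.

From Aug 2, 1827 to Dec 30, 1841 is 5264 days.
5264 mod 7 = 0, so they are the same weekday.
(Aug 2, 1827 is a Thursday; Dec 30, 1841 is a Thursday.)

Yes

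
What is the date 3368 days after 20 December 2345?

March 11, 2355

+365 (one year) → Dec 20, 2346 (3003 left).
+365 (one year) → Dec 20, 2347 (2638 left).
+366 (one year; includes Feb 29, 2348) → Dec 20, 2348 (2272 left).
+365 (one year) → Dec 20, 2349 (1907 left).
+365 (one year) → Dec 20, 2350 (1542 left).
+365 (one year) → Dec 20, 2351 (1177 left).
+366 (one year; includes Feb 29, 2352) → Dec 20, 2352 (811 left).
+365 (one year) → Dec 20, 2353 (446 left).
+365 (one year) → Dec 20, 2354 (81 left).
Dec has 31 days: +12 → Jan 1, 2355 (69 left).
Jan has 31 days: +31 → Feb 1, 2355 (38 left).
Feb has 28 days: +28 → Mar 1, 2355 (10 left).
+10 → Mar 11, 2355.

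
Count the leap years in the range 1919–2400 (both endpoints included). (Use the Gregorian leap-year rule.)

Multiples of 4 in [1919,2400]: 121.
Of those, multiples of 100: 5 (not leap unless ÷400).
Multiples of 400: 2.
Leap years = 121 − 5 + 2 = 118.

118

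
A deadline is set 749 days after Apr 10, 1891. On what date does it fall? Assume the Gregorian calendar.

+366 (one year; includes Feb 29, 1892) → Apr 10, 1892 (383 left).
Apr has 30 days: +21 → May 1, 1892 (362 left).
May has 31 days: +31 → Jun 1, 1892 (331 left).
Jun has 30 days: +30 → Jul 1, 1892 (301 left).
Jul has 31 days: +31 → Aug 1, 1892 (270 left).
Aug has 31 days: +31 → Sep 1, 1892 (239 left).
Sep has 30 days: +30 → Oct 1, 1892 (209 left).
Oct has 31 days: +31 → Nov 1, 1892 (178 left).
Nov has 30 days: +30 → Dec 1, 1892 (148 left).
Dec has 31 days: +31 → Jan 1, 1893 (117 left).
Jan has 31 days: +31 → Feb 1, 1893 (86 left).
Feb has 28 days: +28 → Mar 1, 1893 (58 left).
Mar has 31 days: +31 → Apr 1, 1893 (27 left).
+27 → Apr 28, 1893.

April 28, 1893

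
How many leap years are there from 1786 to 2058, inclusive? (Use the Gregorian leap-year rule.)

Multiples of 4 in [1786,2058]: 68.
Of those, multiples of 100: 3 (not leap unless ÷400).
Multiples of 400: 1.
Leap years = 68 − 3 + 1 = 66.

66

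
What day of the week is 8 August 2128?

Sunday

Doomsday rule: the anchor day for the 2100s is Sunday. For year 28: 28÷12 = 2 r 4, and 4÷4 = 1, so 2+4+1 = 7.
Sunday + 7 ≡ Sunday — that's 2128's doomsday.
In August the doomsday date is Aug 8.
Aug 8 is the doomsday itself: Sunday.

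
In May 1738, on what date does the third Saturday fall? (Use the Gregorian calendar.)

May 1, 1738 is a Thursday.
The first Saturday is therefore May 3 (2 days later).
The third Saturday is 3 + 2×7 = May 17.

May 17, 1738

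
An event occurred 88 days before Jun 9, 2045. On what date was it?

March 13, 2045

−9 → May 31, 2045 (end of May, 31 days; 79 left).
−31 → Apr 30, 2045 (end of Apr, 30 days; 48 left).
−30 → Mar 31, 2045 (end of Mar, 31 days; 18 left).
−18 → Mar 13, 2045.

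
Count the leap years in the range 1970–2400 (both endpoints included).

105

Multiples of 4 in [1970,2400]: 108.
Of those, multiples of 100: 5 (not leap unless ÷400).
Multiples of 400: 2.
Leap years = 108 − 5 + 2 = 105.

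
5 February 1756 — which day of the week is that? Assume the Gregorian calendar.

Thursday

Doomsday rule: the anchor day for the 1700s is Sunday. For year 56: 56÷12 = 4 r 8, and 8÷4 = 2, so 4+8+2 = 14.
Sunday + 14 ≡ Sunday — that's 1756's doomsday.
In February the doomsday date is Feb 29 (1756 is a leap year (divisible by 4)).
Feb 5 is 24 days before Feb 29; 24 mod 7 = 3, so Sunday − 3 = Thursday.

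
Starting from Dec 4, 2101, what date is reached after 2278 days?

February 29, 2108

+365 (one year) → Dec 4, 2102 (1913 left).
+365 (one year) → Dec 4, 2103 (1548 left).
+366 (one year; includes Feb 29, 2104) → Dec 4, 2104 (1182 left).
+365 (one year) → Dec 4, 2105 (817 left).
+365 (one year) → Dec 4, 2106 (452 left).
+365 (one year) → Dec 4, 2107 (87 left).
Dec has 31 days: +28 → Jan 1, 2108 (59 left).
Jan has 31 days: +31 → Feb 1, 2108 (28 left).
+28 → Feb 29, 2108.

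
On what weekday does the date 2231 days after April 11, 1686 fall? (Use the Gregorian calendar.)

First find the weekday of Apr 11, 1686. Doomsday rule: the anchor day for the 1600s is Tuesday. For year 86: 86÷12 = 7 r 2, and 2÷4 = 0, so 7+2+0 = 9.
Tuesday + 9 ≡ Thursday — that's 1686's doomsday.
In April the doomsday date is Apr 4.
Apr 11 is 7 days after Apr 4; 7 mod 7 = 0, so Thursday + 0 = Thursday.
2231 mod 7 = 5, so 2231 days after a Thursday is Thursday + 5 = Tuesday.

Tuesday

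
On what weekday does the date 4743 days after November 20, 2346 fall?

Nov 20, 2346 is a Wednesday.
4743 mod 7 = 4, so 4743 days after a Wednesday is Wednesday + 4 = Sunday.

Sunday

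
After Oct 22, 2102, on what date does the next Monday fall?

October 23, 2102

Oct 22, 2102 is a Sunday.
From Sunday to the next Monday is 1 day.
Oct 22, 2102 + 1 = Oct 23, 2102.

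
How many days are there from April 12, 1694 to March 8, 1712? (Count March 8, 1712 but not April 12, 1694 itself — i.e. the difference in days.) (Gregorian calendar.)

6539

Apr 12, 1694 → Apr 12, 1695: 365 days.
Apr 12, 1695 → Apr 12, 1696: 366 days (Feb 29, 1696 is in that span).
Apr 12, 1696 → Apr 12, 1697: 365 days.
Apr 12, 1697 → Apr 12, 1698: 365 days.
Apr 12, 1698 → Apr 12, 1699: 365 days.
Apr 12, 1699 → Apr 12, 1700: 365 days.
Apr 12, 1700 → Apr 12, 1701: 365 days.
Apr 12, 1701 → Apr 12, 1702: 365 days.
Apr 12, 1702 → Apr 12, 1703: 365 days.
Apr 12, 1703 → Apr 12, 1704: 366 days (Feb 29, 1704 is in that span).
Apr 12, 1704 → Apr 12, 1705: 365 days.
Apr 12, 1705 → Apr 12, 1706: 365 days.
Apr 12, 1706 → Apr 12, 1707: 365 days.
Apr 12, 1707 → Apr 12, 1708: 366 days (Feb 29, 1708 is in that span).
Apr 12, 1708 → Apr 12, 1709: 365 days.
Apr 12, 1709 → Apr 12, 1710: 365 days.
Apr 12, 1710 → Apr 12, 1711: 365 days.
Apr 12, 1711 → May 12, 1711: 30 days (April has 30).
May 12, 1711 → Jun 12, 1711: 31 days (May has 31).
Jun 12, 1711 → Jul 12, 1711: 30 days (June has 30).
Jul 12, 1711 → Aug 12, 1711: 31 days (July has 31).
Aug 12, 1711 → Sep 12, 1711: 31 days (August has 31).
Sep 12, 1711 → Oct 12, 1711: 30 days (September has 30).
Oct 12, 1711 → Nov 12, 1711: 31 days (October has 31).
Nov 12, 1711 → Dec 12, 1711: 30 days (November has 30).
Dec 12, 1711 → Jan 12, 1712: 31 days (December has 31).
Jan 12, 1712 → Feb 12, 1712: 31 days (January has 31).
Feb 12, 1712 → Mar 8, 1712: 25 days.
Total: 6539 days.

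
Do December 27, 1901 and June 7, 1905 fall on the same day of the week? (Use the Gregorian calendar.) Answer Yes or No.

No

From Dec 27, 1901 to Jun 7, 1905 is 1258 days.
1258 mod 7 = 5, so they are different weekdays.
(Dec 27, 1901 is a Friday; Jun 7, 1905 is a Wednesday.)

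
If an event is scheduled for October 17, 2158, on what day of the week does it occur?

Doomsday rule: the anchor day for the 2100s is Sunday. For year 58: 58÷12 = 4 r 10, and 10÷4 = 2, so 4+10+2 = 16.
Sunday + 16 ≡ Tuesday — that's 2158's doomsday.
In October the doomsday date is Oct 10.
Oct 17 is 7 days after Oct 10; 7 mod 7 = 0, so Tuesday + 0 = Tuesday.

Tuesday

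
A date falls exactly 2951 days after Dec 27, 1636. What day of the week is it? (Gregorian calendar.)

First find the weekday of Dec 27, 1636. Doomsday rule: the anchor day for the 1600s is Tuesday. For year 36: 36÷12 = 3 r 0, and 0÷4 = 0, so 3+0+0 = 3.
Tuesday + 3 ≡ Friday — that's 1636's doomsday.
In December the doomsday date is Dec 12.
Dec 27 is 15 days after Dec 12; 15 mod 7 = 1, so Friday + 1 = Saturday.
2951 mod 7 = 4, so 2951 days after a Saturday is Saturday + 4 = Wednesday.

Wednesday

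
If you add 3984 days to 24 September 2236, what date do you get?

August 22, 2247

+365 (one year) → Sep 24, 2237 (3619 left).
+365 (one year) → Sep 24, 2238 (3254 left).
+365 (one year) → Sep 24, 2239 (2889 left).
+366 (one year; includes Feb 29, 2240) → Sep 24, 2240 (2523 left).
+365 (one year) → Sep 24, 2241 (2158 left).
+365 (one year) → Sep 24, 2242 (1793 left).
+365 (one year) → Sep 24, 2243 (1428 left).
+366 (one year; includes Feb 29, 2244) → Sep 24, 2244 (1062 left).
+365 (one year) → Sep 24, 2245 (697 left).
+365 (one year) → Sep 24, 2246 (332 left).
Sep has 30 days: +7 → Oct 1, 2246 (325 left).
Oct has 31 days: +31 → Nov 1, 2246 (294 left).
Nov has 30 days: +30 → Dec 1, 2246 (264 left).
Dec has 31 days: +31 → Jan 1, 2247 (233 left).
Jan has 31 days: +31 → Feb 1, 2247 (202 left).
Feb has 28 days: +28 → Mar 1, 2247 (174 left).
Mar has 31 days: +31 → Apr 1, 2247 (143 left).
Apr has 30 days: +30 → May 1, 2247 (113 left).
May has 31 days: +31 → Jun 1, 2247 (82 left).
Jun has 30 days: +30 → Jul 1, 2247 (52 left).
Jul has 31 days: +31 → Aug 1, 2247 (21 left).
+21 → Aug 22, 2247.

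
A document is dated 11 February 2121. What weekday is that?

Tuesday

Doomsday rule: the anchor day for the 2100s is Sunday. For year 21: 21÷12 = 1 r 9, and 9÷4 = 2, so 1+9+2 = 12.
Sunday + 12 ≡ Friday — that's 2121's doomsday.
In February the doomsday date is Feb 28 (2121 is not a leap year).
Feb 11 is 17 days before Feb 28; 17 mod 7 = 3, so Friday − 3 = Tuesday.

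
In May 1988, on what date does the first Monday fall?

May 1, 1988 is a Sunday.
The first Monday is therefore May 2 (1 days later).

May 2, 1988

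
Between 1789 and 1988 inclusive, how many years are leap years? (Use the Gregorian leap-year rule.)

48

Multiples of 4 in [1789,1988]: 50.
Of those, multiples of 100: 2 (not leap unless ÷400).
Multiples of 400: 0.
Leap years = 50 − 2 + 0 = 48.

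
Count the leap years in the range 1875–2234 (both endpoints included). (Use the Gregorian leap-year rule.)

Multiples of 4 in [1875,2234]: 90.
Of those, multiples of 100: 4 (not leap unless ÷400).
Multiples of 400: 1.
Leap years = 90 − 4 + 1 = 87.

87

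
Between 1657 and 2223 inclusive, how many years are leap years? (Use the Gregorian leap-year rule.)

136

Multiples of 4 in [1657,2223]: 141.
Of those, multiples of 100: 6 (not leap unless ÷400).
Multiples of 400: 1.
Leap years = 141 − 6 + 1 = 136.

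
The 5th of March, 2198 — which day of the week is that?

Monday

Doomsday rule: the anchor day for the 2100s is Sunday. For year 98: 98÷12 = 8 r 2, and 2÷4 = 0, so 8+2+0 = 10.
Sunday + 10 ≡ Wednesday — that's 2198's doomsday.
In March the doomsday date is Mar 14.
Mar 5 is 9 days before Mar 14; 9 mod 7 = 2, so Wednesday − 2 = Monday.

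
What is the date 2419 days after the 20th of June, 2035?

+366 (one year; includes Feb 29, 2036) → Jun 20, 2036 (2053 left).
+365 (one year) → Jun 20, 2037 (1688 left).
+365 (one year) → Jun 20, 2038 (1323 left).
+365 (one year) → Jun 20, 2039 (958 left).
+366 (one year; includes Feb 29, 2040) → Jun 20, 2040 (592 left).
+365 (one year) → Jun 20, 2041 (227 left).
Jun has 30 days: +11 → Jul 1, 2041 (216 left).
Jul has 31 days: +31 → Aug 1, 2041 (185 left).
Aug has 31 days: +31 → Sep 1, 2041 (154 left).
Sep has 30 days: +30 → Oct 1, 2041 (124 left).
Oct has 31 days: +31 → Nov 1, 2041 (93 left).
Nov has 30 days: +30 → Dec 1, 2041 (63 left).
Dec has 31 days: +31 → Jan 1, 2042 (32 left).
Jan has 31 days: +31 → Feb 1, 2042 (1 left).
+1 → Feb 2, 2042.

February 2, 2042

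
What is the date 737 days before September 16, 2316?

−366 (one year; includes Feb 29, 2316) → Sep 16, 2315 (371 left).
−16 → Aug 31, 2315 (end of Aug, 31 days; 355 left).
−31 → Jul 31, 2315 (end of Jul, 31 days; 324 left).
−31 → Jun 30, 2315 (end of Jun, 30 days; 293 left).
−30 → May 31, 2315 (end of May, 31 days; 263 left).
−31 → Apr 30, 2315 (end of Apr, 30 days; 232 left).
−30 → Mar 31, 2315 (end of Mar, 31 days; 202 left).
−31 → Feb 28, 2315 (end of Feb, 28 days; 171 left).
−28 → Jan 31, 2315 (end of Jan, 31 days; 143 left).
−31 → Dec 31, 2314 (end of Dec, 31 days; 112 left).
−31 → Nov 30, 2314 (end of Nov, 30 days; 81 left).
−30 → Oct 31, 2314 (end of Oct, 31 days; 51 left).
−31 → Sep 30, 2314 (end of Sep, 30 days; 20 left).
−20 → Sep 10, 2314.

September 10, 2314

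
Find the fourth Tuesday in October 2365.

October 26, 2365

October 1, 2365 is a Friday.
The first Tuesday is therefore October 5 (4 days later).
The fourth Tuesday is 5 + 3×7 = October 26.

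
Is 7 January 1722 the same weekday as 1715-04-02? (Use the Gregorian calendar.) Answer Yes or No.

No

From Apr 2, 1715 to Jan 7, 1722 is 2472 days.
2472 mod 7 = 1, so they are different weekdays.
(Apr 2, 1715 is a Tuesday; Jan 7, 1722 is a Wednesday.)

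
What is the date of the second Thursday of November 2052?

November 1, 2052 is a Friday.
The first Thursday is therefore November 7 (6 days later).
The second Thursday is 7 + 1×7 = November 14.

November 14, 2052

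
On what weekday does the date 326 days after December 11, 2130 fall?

First find the weekday of Dec 11, 2130. Doomsday rule: the anchor day for the 2100s is Sunday. For year 30: 30÷12 = 2 r 6, and 6÷4 = 1, so 2+6+1 = 9.
Sunday + 9 ≡ Tuesday — that's 2130's doomsday.
In December the doomsday date is Dec 12.
Dec 11 is 1 day before Dec 12; 1 mod 7 = 1, so Tuesday − 1 = Monday.
326 mod 7 = 4, so 326 days after a Monday is Monday + 4 = Friday.

Friday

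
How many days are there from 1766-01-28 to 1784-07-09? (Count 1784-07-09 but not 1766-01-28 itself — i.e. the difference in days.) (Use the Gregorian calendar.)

Jan 28, 1766 → Jan 28, 1767: 365 days.
Jan 28, 1767 → Jan 28, 1768: 365 days.
Jan 28, 1768 → Jan 28, 1769: 366 days (Feb 29, 1768 is in that span).
Jan 28, 1769 → Jan 28, 1770: 365 days.
Jan 28, 1770 → Jan 28, 1771: 365 days.
Jan 28, 1771 → Jan 28, 1772: 365 days.
Jan 28, 1772 → Jan 28, 1773: 366 days (Feb 29, 1772 is in that span).
Jan 28, 1773 → Jan 28, 1774: 365 days.
Jan 28, 1774 → Jan 28, 1775: 365 days.
Jan 28, 1775 → Jan 28, 1776: 365 days.
Jan 28, 1776 → Jan 28, 1777: 366 days (Feb 29, 1776 is in that span).
Jan 28, 1777 → Jan 28, 1778: 365 days.
Jan 28, 1778 → Jan 28, 1779: 365 days.
Jan 28, 1779 → Jan 28, 1780: 365 days.
Jan 28, 1780 → Jan 28, 1781: 366 days (Feb 29, 1780 is in that span).
Jan 28, 1781 → Jan 28, 1782: 365 days.
Jan 28, 1782 → Jan 28, 1783: 365 days.
Jan 28, 1783 → Jan 28, 1784: 365 days.
Jan 28, 1784 → Feb 28, 1784: 31 days (January has 31).
Feb 28, 1784 → Mar 28, 1784: 29 days (February has 29).
Mar 28, 1784 → Apr 28, 1784: 31 days (March has 31).
Apr 28, 1784 → May 28, 1784: 30 days (April has 30).
May 28, 1784 → Jun 28, 1784: 31 days (May has 31).
Jun 28, 1784 → Jul 9, 1784: 11 days.
Total: 6737 days.

6737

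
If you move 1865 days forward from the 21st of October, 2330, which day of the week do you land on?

Oct 21, 2330 is a Tuesday.
1865 mod 7 = 3, so 1865 days after a Tuesday is Tuesday + 3 = Friday.

Friday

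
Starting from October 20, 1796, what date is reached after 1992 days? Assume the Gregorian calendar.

+365 (one year) → Oct 20, 1797 (1627 left).
+365 (one year) → Oct 20, 1798 (1262 left).
+365 (one year) → Oct 20, 1799 (897 left).
+365 (one year) → Oct 20, 1800 (532 left).
+365 (one year) → Oct 20, 1801 (167 left).
Oct has 31 days: +12 → Nov 1, 1801 (155 left).
Nov has 30 days: +30 → Dec 1, 1801 (125 left).
Dec has 31 days: +31 → Jan 1, 1802 (94 left).
Jan has 31 days: +31 → Feb 1, 1802 (63 left).
Feb has 28 days: +28 → Mar 1, 1802 (35 left).
Mar has 31 days: +31 → Apr 1, 1802 (4 left).
+4 → Apr 5, 1802.

April 5, 1802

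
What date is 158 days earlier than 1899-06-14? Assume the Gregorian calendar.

−14 → May 31, 1899 (end of May, 31 days; 144 left).
−31 → Apr 30, 1899 (end of Apr, 30 days; 113 left).
−30 → Mar 31, 1899 (end of Mar, 31 days; 83 left).
−31 → Feb 28, 1899 (end of Feb, 28 days; 52 left).
−28 → Jan 31, 1899 (end of Jan, 31 days; 24 left).
−24 → Jan 7, 1899.

January 7, 1899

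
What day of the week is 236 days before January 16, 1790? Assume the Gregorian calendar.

Monday

First find the weekday of Jan 16, 1790. Doomsday rule: the anchor day for the 1700s is Sunday. For year 90: 90÷12 = 7 r 6, and 6÷4 = 1, so 7+6+1 = 14.
Sunday + 14 ≡ Sunday — that's 1790's doomsday.
In January the doomsday date is Jan 3 (1790 is not a leap year).
Jan 16 is 13 days after Jan 3; 13 mod 7 = 6, so Sunday + 6 = Saturday.
236 mod 7 = 5, so 236 days before a Saturday is Saturday − 5 = Monday.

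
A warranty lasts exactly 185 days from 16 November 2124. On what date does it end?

Nov has 30 days: +15 → Dec 1, 2124 (170 left).
Dec has 31 days: +31 → Jan 1, 2125 (139 left).
Jan has 31 days: +31 → Feb 1, 2125 (108 left).
Feb has 28 days: +28 → Mar 1, 2125 (80 left).
Mar has 31 days: +31 → Apr 1, 2125 (49 left).
Apr has 30 days: +30 → May 1, 2125 (19 left).
+19 → May 20, 2125.

May 20, 2125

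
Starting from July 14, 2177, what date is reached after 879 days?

+365 (one year) → Jul 14, 2178 (514 left).
+365 (one year) → Jul 14, 2179 (149 left).
Jul has 31 days: +18 → Aug 1, 2179 (131 left).
Aug has 31 days: +31 → Sep 1, 2179 (100 left).
Sep has 30 days: +30 → Oct 1, 2179 (70 left).
Oct has 31 days: +31 → Nov 1, 2179 (39 left).
Nov has 30 days: +30 → Dec 1, 2179 (9 left).
+9 → Dec 10, 2179.

December 10, 2179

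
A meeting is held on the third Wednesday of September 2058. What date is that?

September 1, 2058 is a Sunday.
The first Wednesday is therefore September 4 (3 days later).
The third Wednesday is 4 + 2×7 = September 18.

September 18, 2058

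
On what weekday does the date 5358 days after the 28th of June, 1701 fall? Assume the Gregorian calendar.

Friday

Jun 28, 1701 is a Tuesday.
5358 mod 7 = 3, so 5358 days after a Tuesday is Tuesday + 3 = Friday.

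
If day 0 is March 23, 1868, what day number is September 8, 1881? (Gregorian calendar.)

4917

Mar 23, 1868 → Mar 23, 1869: 365 days.
Mar 23, 1869 → Mar 23, 1870: 365 days.
Mar 23, 1870 → Mar 23, 1871: 365 days.
Mar 23, 1871 → Mar 23, 1872: 366 days (Feb 29, 1872 is in that span).
Mar 23, 1872 → Mar 23, 1873: 365 days.
Mar 23, 1873 → Mar 23, 1874: 365 days.
Mar 23, 1874 → Mar 23, 1875: 365 days.
Mar 23, 1875 → Mar 23, 1876: 366 days (Feb 29, 1876 is in that span).
Mar 23, 1876 → Mar 23, 1877: 365 days.
Mar 23, 1877 → Mar 23, 1878: 365 days.
Mar 23, 1878 → Mar 23, 1879: 365 days.
Mar 23, 1879 → Mar 23, 1880: 366 days (Feb 29, 1880 is in that span).
Mar 23, 1880 → Mar 23, 1881: 365 days.
Mar 23, 1881 → Apr 23, 1881: 31 days (March has 31).
Apr 23, 1881 → May 23, 1881: 30 days (April has 30).
May 23, 1881 → Jun 23, 1881: 31 days (May has 31).
Jun 23, 1881 → Jul 23, 1881: 30 days (June has 30).
Jul 23, 1881 → Aug 23, 1881: 31 days (July has 31).
Aug 23, 1881 → Sep 8, 1881: 16 days.
Total: 4917 days.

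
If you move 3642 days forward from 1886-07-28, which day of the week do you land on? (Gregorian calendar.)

Friday

Jul 28, 1886 is a Wednesday.
3642 mod 7 = 2, so 3642 days after a Wednesday is Wednesday + 2 = Friday.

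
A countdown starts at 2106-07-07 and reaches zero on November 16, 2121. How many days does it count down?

5611

Jul 7, 2106 → Jul 7, 2107: 365 days.
Jul 7, 2107 → Jul 7, 2108: 366 days (Feb 29, 2108 is in that span).
Jul 7, 2108 → Jul 7, 2109: 365 days.
Jul 7, 2109 → Jul 7, 2110: 365 days.
Jul 7, 2110 → Jul 7, 2111: 365 days.
Jul 7, 2111 → Jul 7, 2112: 366 days (Feb 29, 2112 is in that span).
Jul 7, 2112 → Jul 7, 2113: 365 days.
Jul 7, 2113 → Jul 7, 2114: 365 days.
Jul 7, 2114 → Jul 7, 2115: 365 days.
Jul 7, 2115 → Jul 7, 2116: 366 days (Feb 29, 2116 is in that span).
Jul 7, 2116 → Jul 7, 2117: 365 days.
Jul 7, 2117 → Jul 7, 2118: 365 days.
Jul 7, 2118 → Jul 7, 2119: 365 days.
Jul 7, 2119 → Jul 7, 2120: 366 days (Feb 29, 2120 is in that span).
Jul 7, 2120 → Jul 7, 2121: 365 days.
Jul 7, 2121 → Aug 7, 2121: 31 days (July has 31).
Aug 7, 2121 → Sep 7, 2121: 31 days (August has 31).
Sep 7, 2121 → Oct 7, 2121: 30 days (September has 30).
Oct 7, 2121 → Nov 7, 2121: 31 days (October has 31).
Nov 7, 2121 → Nov 16, 2121: 9 days.
Total: 5611 days.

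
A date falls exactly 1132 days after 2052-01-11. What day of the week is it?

Jan 11, 2052 is a Thursday.
1132 mod 7 = 5, so 1132 days after a Thursday is Thursday + 5 = Tuesday.

Tuesday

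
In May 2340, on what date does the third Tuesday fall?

May 21, 2340

May 1, 2340 is a Wednesday.
The first Tuesday is therefore May 7 (6 days later).
The third Tuesday is 7 + 2×7 = May 21.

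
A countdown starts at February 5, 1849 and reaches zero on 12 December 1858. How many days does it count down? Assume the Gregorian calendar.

3597

Feb 5, 1849 → Feb 5, 1850: 365 days.
Feb 5, 1850 → Feb 5, 1851: 365 days.
Feb 5, 1851 → Feb 5, 1852: 365 days.
Feb 5, 1852 → Feb 5, 1853: 366 days (Feb 29, 1852 is in that span).
Feb 5, 1853 → Feb 5, 1854: 365 days.
Feb 5, 1854 → Feb 5, 1855: 365 days.
Feb 5, 1855 → Feb 5, 1856: 365 days.
Feb 5, 1856 → Feb 5, 1857: 366 days (Feb 29, 1856 is in that span).
Feb 5, 1857 → Feb 5, 1858: 365 days.
Feb 5, 1858 → Mar 5, 1858: 28 days (February has 28).
Mar 5, 1858 → Apr 5, 1858: 31 days (March has 31).
Apr 5, 1858 → May 5, 1858: 30 days (April has 30).
May 5, 1858 → Jun 5, 1858: 31 days (May has 31).
Jun 5, 1858 → Jul 5, 1858: 30 days (June has 30).
Jul 5, 1858 → Aug 5, 1858: 31 days (July has 31).
Aug 5, 1858 → Sep 5, 1858: 31 days (August has 31).
Sep 5, 1858 → Oct 5, 1858: 30 days (September has 30).
Oct 5, 1858 → Nov 5, 1858: 31 days (October has 31).
Nov 5, 1858 → Dec 5, 1858: 30 days (November has 30).
Dec 5, 1858 → Dec 12, 1858: 7 days.
Total: 3597 days.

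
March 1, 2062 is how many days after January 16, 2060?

775

Jan 16, 2060 → Jan 16, 2061: 366 days (Feb 29, 2060 is in that span).
Jan 16, 2061 → Jan 16, 2062: 365 days.
Jan 16, 2062 → Feb 16, 2062: 31 days (January has 31).
Feb 16, 2062 → Mar 1, 2062: 13 days.
Total: 775 days.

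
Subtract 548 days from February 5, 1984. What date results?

−365 (one year) → Feb 5, 1983 (183 left).
−5 → Jan 31, 1983 (end of Jan, 31 days; 178 left).
−31 → Dec 31, 1982 (end of Dec, 31 days; 147 left).
−31 → Nov 30, 1982 (end of Nov, 30 days; 116 left).
−30 → Oct 31, 1982 (end of Oct, 31 days; 86 left).
−31 → Sep 30, 1982 (end of Sep, 30 days; 55 left).
−30 → Aug 31, 1982 (end of Aug, 31 days; 25 left).
−25 → Aug 6, 1982.

August 6, 1982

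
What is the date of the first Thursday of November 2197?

November 2, 2197

November 1, 2197 is a Wednesday.
The first Thursday is therefore November 2 (1 days later).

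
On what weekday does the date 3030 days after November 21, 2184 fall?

Saturday

Nov 21, 2184 is a Sunday.
3030 mod 7 = 6, so 3030 days after a Sunday is Sunday + 6 = Saturday.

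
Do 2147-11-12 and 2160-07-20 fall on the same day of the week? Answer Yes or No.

From Nov 12, 2147 to Jul 20, 2160 is 4634 days.
4634 mod 7 = 0, so they are the same weekday.
(Nov 12, 2147 is a Sunday; Jul 20, 2160 is a Sunday.)

Yes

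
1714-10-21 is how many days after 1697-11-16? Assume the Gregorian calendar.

Nov 16, 1697 → Nov 16, 1698: 365 days.
Nov 16, 1698 → Nov 16, 1699: 365 days.
Nov 16, 1699 → Nov 16, 1700: 365 days.
Nov 16, 1700 → Nov 16, 1701: 365 days.
Nov 16, 1701 → Nov 16, 1702: 365 days.
Nov 16, 1702 → Nov 16, 1703: 365 days.
Nov 16, 1703 → Nov 16, 1704: 366 days (Feb 29, 1704 is in that span).
Nov 16, 1704 → Nov 16, 1705: 365 days.
Nov 16, 1705 → Nov 16, 1706: 365 days.
Nov 16, 1706 → Nov 16, 1707: 365 days.
Nov 16, 1707 → Nov 16, 1708: 366 days (Feb 29, 1708 is in that span).
Nov 16, 1708 → Nov 16, 1709: 365 days.
Nov 16, 1709 → Nov 16, 1710: 365 days.
Nov 16, 1710 → Nov 16, 1711: 365 days.
Nov 16, 1711 → Nov 16, 1712: 366 days (Feb 29, 1712 is in that span).
Nov 16, 1712 → Nov 16, 1713: 365 days.
Nov 16, 1713 → Dec 16, 1713: 30 days (November has 30).
Dec 16, 1713 → Jan 16, 1714: 31 days (December has 31).
Jan 16, 1714 → Feb 16, 1714: 31 days (January has 31).
Feb 16, 1714 → Mar 16, 1714: 28 days (February has 28).
Mar 16, 1714 → Apr 16, 1714: 31 days (March has 31).
Apr 16, 1714 → May 16, 1714: 30 days (April has 30).
May 16, 1714 → Jun 16, 1714: 31 days (May has 31).
Jun 16, 1714 → Jul 16, 1714: 30 days (June has 30).
Jul 16, 1714 → Aug 16, 1714: 31 days (July has 31).
Aug 16, 1714 → Sep 16, 1714: 31 days (August has 31).
Sep 16, 1714 → Oct 16, 1714: 30 days (September has 30).
Oct 16, 1714 → Oct 21, 1714: 5 days.
Total: 6182 days.

6182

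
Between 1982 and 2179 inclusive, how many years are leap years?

Multiples of 4 in [1982,2179]: 49.
Of those, multiples of 100: 2 (not leap unless ÷400).
Multiples of 400: 1.
Leap years = 49 − 2 + 1 = 48.

48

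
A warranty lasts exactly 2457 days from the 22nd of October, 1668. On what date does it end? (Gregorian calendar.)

+365 (one year) → Oct 22, 1669 (2092 left).
+365 (one year) → Oct 22, 1670 (1727 left).
+365 (one year) → Oct 22, 1671 (1362 left).
+366 (one year; includes Feb 29, 1672) → Oct 22, 1672 (996 left).
+365 (one year) → Oct 22, 1673 (631 left).
+365 (one year) → Oct 22, 1674 (266 left).
Oct has 31 days: +10 → Nov 1, 1674 (256 left).
Nov has 30 days: +30 → Dec 1, 1674 (226 left).
Dec has 31 days: +31 → Jan 1, 1675 (195 left).
Jan has 31 days: +31 → Feb 1, 1675 (164 left).
Feb has 28 days: +28 → Mar 1, 1675 (136 left).
Mar has 31 days: +31 → Apr 1, 1675 (105 left).
Apr has 30 days: +30 → May 1, 1675 (75 left).
May has 31 days: +31 → Jun 1, 1675 (44 left).
Jun has 30 days: +30 → Jul 1, 1675 (14 left).
+14 → Jul 15, 1675.

July 15, 1675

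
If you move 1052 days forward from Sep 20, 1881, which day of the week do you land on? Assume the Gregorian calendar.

First find the weekday of Sep 20, 1881. Doomsday rule: the anchor day for the 1800s is Friday. For year 81: 81÷12 = 6 r 9, and 9÷4 = 2, so 6+9+2 = 17.
Friday + 17 ≡ Monday — that's 1881's doomsday.
In September the doomsday date is Sep 5.
Sep 20 is 15 days after Sep 5; 15 mod 7 = 1, so Monday + 1 = Tuesday.
1052 mod 7 = 2, so 1052 days after a Tuesday is Tuesday + 2 = Thursday.

Thursday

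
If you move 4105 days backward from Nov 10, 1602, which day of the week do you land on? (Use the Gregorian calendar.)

First find the weekday of Nov 10, 1602. Doomsday rule: the anchor day for the 1600s is Tuesday. For year 02: 2÷12 = 0 r 2, and 2÷4 = 0, so 0+2+0 = 2.
Tuesday + 2 ≡ Thursday — that's 1602's doomsday.
In November the doomsday date is Nov 7.
Nov 10 is 3 days after Nov 7; 3 mod 7 = 3, so Thursday + 3 = Sunday.
4105 mod 7 = 3, so 4105 days before a Sunday is Sunday − 3 = Thursday.

Thursday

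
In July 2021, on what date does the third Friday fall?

July 1, 2021 is a Thursday.
The first Friday is therefore July 2 (1 days later).
The third Friday is 2 + 2×7 = July 16.

July 16, 2021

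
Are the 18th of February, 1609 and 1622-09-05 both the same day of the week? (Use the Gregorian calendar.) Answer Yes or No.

From Feb 18, 1609 to Sep 5, 1622 is 4947 days.
4947 mod 7 = 5, so they are different weekdays.
(Feb 18, 1609 is a Wednesday; Sep 5, 1622 is a Monday.)

No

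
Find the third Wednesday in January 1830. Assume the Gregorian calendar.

January 1, 1830 is a Friday.
The first Wednesday is therefore January 6 (5 days later).
The third Wednesday is 6 + 2×7 = January 20.

January 20, 1830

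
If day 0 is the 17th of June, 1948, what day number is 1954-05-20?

Jun 17, 1948 → Jun 17, 1949: 365 days.
Jun 17, 1949 → Jun 17, 1950: 365 days.
Jun 17, 1950 → Jun 17, 1951: 365 days.
Jun 17, 1951 → Jun 17, 1952: 366 days (Feb 29, 1952 is in that span).
Jun 17, 1952 → Jun 17, 1953: 365 days.
Jun 17, 1953 → Jul 17, 1953: 30 days (June has 30).
Jul 17, 1953 → Aug 17, 1953: 31 days (July has 31).
Aug 17, 1953 → Sep 17, 1953: 31 days (August has 31).
Sep 17, 1953 → Oct 17, 1953: 30 days (September has 30).
Oct 17, 1953 → Nov 17, 1953: 31 days (October has 31).
Nov 17, 1953 → Dec 17, 1953: 30 days (November has 30).
Dec 17, 1953 → Jan 17, 1954: 31 days (December has 31).
Jan 17, 1954 → Feb 17, 1954: 31 days (January has 31).
Feb 17, 1954 → Mar 17, 1954: 28 days (February has 28).
Mar 17, 1954 → Apr 17, 1954: 31 days (March has 31).
Apr 17, 1954 → May 17, 1954: 30 days (April has 30).
May 17, 1954 → May 20, 1954: 3 days.
Total: 2163 days.

2163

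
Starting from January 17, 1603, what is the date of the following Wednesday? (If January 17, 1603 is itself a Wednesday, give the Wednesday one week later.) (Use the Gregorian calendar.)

January 22, 1603

Jan 17, 1603 is a Friday.
From Friday to the next Wednesday is 5 days.
Jan 17, 1603 + 5 = Jan 22, 1603.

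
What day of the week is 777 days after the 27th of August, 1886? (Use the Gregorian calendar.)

Friday

First find the weekday of Aug 27, 1886. Doomsday rule: the anchor day for the 1800s is Friday. For year 86: 86÷12 = 7 r 2, and 2÷4 = 0, so 7+2+0 = 9.
Friday + 9 ≡ Sunday — that's 1886's doomsday.
In August the doomsday date is Aug 8.
Aug 27 is 19 days after Aug 8; 19 mod 7 = 5, so Sunday + 5 = Friday.
777 mod 7 = 0, so 777 days after a Friday is Friday + 0 = Friday.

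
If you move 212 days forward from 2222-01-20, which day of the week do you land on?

First find the weekday of Jan 20, 2222. Doomsday rule: the anchor day for the 2200s is Friday. For year 22: 22÷12 = 1 r 10, and 10÷4 = 2, so 1+10+2 = 13.
Friday + 13 ≡ Thursday — that's 2222's doomsday.
In January the doomsday date is Jan 3 (2222 is not a leap year).
Jan 20 is 17 days after Jan 3; 17 mod 7 = 3, so Thursday + 3 = Sunday.
212 mod 7 = 2, so 212 days after a Sunday is Sunday + 2 = Tuesday.

Tuesday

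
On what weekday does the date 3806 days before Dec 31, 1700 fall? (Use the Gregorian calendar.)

Sunday

Dec 31, 1700 is a Friday.
3806 mod 7 = 5, so 3806 days before a Friday is Friday − 5 = Sunday.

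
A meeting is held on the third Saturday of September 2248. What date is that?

September 16, 2248

September 1, 2248 is a Friday.
The first Saturday is therefore September 2 (1 days later).
The third Saturday is 2 + 2×7 = September 16.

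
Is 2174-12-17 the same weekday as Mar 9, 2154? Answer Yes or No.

From Mar 9, 2154 to Dec 17, 2174 is 7588 days.
7588 mod 7 = 0, so they are the same weekday.
(Mar 9, 2154 is a Saturday; Dec 17, 2174 is a Saturday.)

Yes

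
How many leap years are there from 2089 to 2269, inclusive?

Multiples of 4 in [2089,2269]: 45.
Of those, multiples of 100: 2 (not leap unless ÷400).
Multiples of 400: 0.
Leap years = 45 − 2 + 0 = 43.

43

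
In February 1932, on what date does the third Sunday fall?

February 1, 1932 is a Monday.
The first Sunday is therefore February 7 (6 days later).
The third Sunday is 7 + 2×7 = February 21.

February 21, 1932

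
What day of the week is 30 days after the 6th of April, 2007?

Sunday

Apr 6, 2007 is a Friday.
30 mod 7 = 2, so 30 days after a Friday is Friday + 2 = Sunday.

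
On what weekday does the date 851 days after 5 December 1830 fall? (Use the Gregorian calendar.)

Thursday

Dec 5, 1830 is a Sunday.
851 mod 7 = 4, so 851 days after a Sunday is Sunday + 4 = Thursday.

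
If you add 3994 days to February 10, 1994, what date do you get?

January 17, 2005

+365 (one year) → Feb 10, 1995 (3629 left).
+365 (one year) → Feb 10, 1996 (3264 left).
+366 (one year; includes Feb 29, 1996) → Feb 10, 1997 (2898 left).
+365 (one year) → Feb 10, 1998 (2533 left).
+365 (one year) → Feb 10, 1999 (2168 left).
+365 (one year) → Feb 10, 2000 (1803 left).
+366 (one year; includes Feb 29, 2000) → Feb 10, 2001 (1437 left).
+365 (one year) → Feb 10, 2002 (1072 left).
+365 (one year) → Feb 10, 2003 (707 left).
+365 (one year) → Feb 10, 2004 (342 left).
Feb has 29 days: +20 → Mar 1, 2004 (322 left).
Mar has 31 days: +31 → Apr 1, 2004 (291 left).
Apr has 30 days: +30 → May 1, 2004 (261 left).
May has 31 days: +31 → Jun 1, 2004 (230 left).
Jun has 30 days: +30 → Jul 1, 2004 (200 left).
Jul has 31 days: +31 → Aug 1, 2004 (169 left).
Aug has 31 days: +31 → Sep 1, 2004 (138 left).
Sep has 30 days: +30 → Oct 1, 2004 (108 left).
Oct has 31 days: +31 → Nov 1, 2004 (77 left).
Nov has 30 days: +30 → Dec 1, 2004 (47 left).
Dec has 31 days: +31 → Jan 1, 2005 (16 left).
+16 → Jan 17, 2005.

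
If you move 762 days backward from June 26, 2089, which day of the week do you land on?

Monday

First find the weekday of Jun 26, 2089. Doomsday rule: the anchor day for the 2000s is Tuesday. For year 89: 89÷12 = 7 r 5, and 5÷4 = 1, so 7+5+1 = 13.
Tuesday + 13 ≡ Monday — that's 2089's doomsday.
In June the doomsday date is Jun 6.
Jun 26 is 20 days after Jun 6; 20 mod 7 = 6, so Monday + 6 = Sunday.
762 mod 7 = 6, so 762 days before a Sunday is Sunday − 6 = Monday.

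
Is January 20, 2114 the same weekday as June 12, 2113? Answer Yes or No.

From Jun 12, 2113 to Jan 20, 2114 is 222 days.
222 mod 7 = 5, so they are different weekdays.
(Jun 12, 2113 is a Monday; Jan 20, 2114 is a Saturday.)

No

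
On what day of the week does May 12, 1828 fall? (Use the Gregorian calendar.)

Doomsday rule: the anchor day for the 1800s is Friday. For year 28: 28÷12 = 2 r 4, and 4÷4 = 1, so 2+4+1 = 7.
Friday + 7 ≡ Friday — that's 1828's doomsday.
In May the doomsday date is May 9.
May 12 is 3 days after May 9; 3 mod 7 = 3, so Friday + 3 = Monday.

Monday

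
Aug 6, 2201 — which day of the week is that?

Doomsday rule: the anchor day for the 2200s is Friday. For year 01: 1÷12 = 0 r 1, and 1÷4 = 0, so 0+1+0 = 1.
Friday + 1 ≡ Saturday — that's 2201's doomsday.
In August the doomsday date is Aug 8.
Aug 6 is 2 days before Aug 8; 2 mod 7 = 2, so Saturday − 2 = Thursday.

Thursday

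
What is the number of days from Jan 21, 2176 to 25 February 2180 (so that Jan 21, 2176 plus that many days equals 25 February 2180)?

Jan 21, 2176 → Jan 21, 2177: 366 days (Feb 29, 2176 is in that span).
Jan 21, 2177 → Jan 21, 2178: 365 days.
Jan 21, 2178 → Jan 21, 2179: 365 days.
Jan 21, 2179 → Feb 21, 2179: 31 days (January has 31).
Feb 21, 2179 → Mar 21, 2179: 28 days (February has 28).
Mar 21, 2179 → Apr 21, 2179: 31 days (March has 31).
Apr 21, 2179 → May 21, 2179: 30 days (April has 30).
May 21, 2179 → Jun 21, 2179: 31 days (May has 31).
Jun 21, 2179 → Jul 21, 2179: 30 days (June has 30).
Jul 21, 2179 → Aug 21, 2179: 31 days (July has 31).
Aug 21, 2179 → Sep 21, 2179: 31 days (August has 31).
Sep 21, 2179 → Oct 21, 2179: 30 days (September has 30).
Oct 21, 2179 → Nov 21, 2179: 31 days (October has 31).
Nov 21, 2179 → Dec 21, 2179: 30 days (November has 30).
Dec 21, 2179 → Jan 21, 2180: 31 days (December has 31).
Jan 21, 2180 → Feb 21, 2180: 31 days (January has 31).
Feb 21, 2180 → Feb 25, 2180: 4 days.
Total: 1496 days.

1496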